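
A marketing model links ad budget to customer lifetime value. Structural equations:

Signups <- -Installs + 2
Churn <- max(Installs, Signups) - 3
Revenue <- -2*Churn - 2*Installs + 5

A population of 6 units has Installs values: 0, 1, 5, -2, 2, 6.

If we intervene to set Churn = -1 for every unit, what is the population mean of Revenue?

3

do(Churn=-1) breaks Churn's dependence on Installs. With Churn=-1 fixed, Revenue across the units is 7, 5, -3, 11, 3, -5, mean 3.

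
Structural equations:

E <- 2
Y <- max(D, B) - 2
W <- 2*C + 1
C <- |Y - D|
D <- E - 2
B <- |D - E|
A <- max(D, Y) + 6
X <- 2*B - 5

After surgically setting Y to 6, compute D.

0

Under do(Y=6), the mechanism Y <- max(D, B) - 2 is discarded; Y is fixed at 6.
No directed path runs from Y to D, so D keeps its natural value.
D = E - 2  [with E=2]  = 0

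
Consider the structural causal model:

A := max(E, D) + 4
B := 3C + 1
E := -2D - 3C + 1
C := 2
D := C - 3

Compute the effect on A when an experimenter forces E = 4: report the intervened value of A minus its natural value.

Intervening sets E = 4 and removes its equation (E := -2D - 3C + 1).
D = C - 3  [with C=2]  = -1
A = max(E, D) + 4  [with E=4, D=-1]  = 8
Without intervention: D = C - 3  [with C=2]  = -1; E = -2D - 3C + 1  [with D=-1, C=2]  = -3; A = max(E, D) + 4  [with E=-3, D=-1]  = 3.
Change = 8 − 3 = 5.

5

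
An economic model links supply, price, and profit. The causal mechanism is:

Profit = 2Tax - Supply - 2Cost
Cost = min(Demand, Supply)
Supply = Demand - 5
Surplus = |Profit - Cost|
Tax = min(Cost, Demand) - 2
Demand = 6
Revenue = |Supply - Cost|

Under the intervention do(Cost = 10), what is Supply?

Under do(Cost=10), the mechanism Cost = min(Demand, Supply) is discarded; Cost is fixed at 10.
Since Supply is not a descendant of the intervened variable, it is unaffected.
Supply = Demand - 5  [with Demand=6]  = 1

1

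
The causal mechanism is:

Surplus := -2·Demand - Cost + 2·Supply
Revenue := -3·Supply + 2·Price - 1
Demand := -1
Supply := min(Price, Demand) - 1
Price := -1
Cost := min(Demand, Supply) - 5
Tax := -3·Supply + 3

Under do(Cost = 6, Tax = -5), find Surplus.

-8

Setting Cost = 6, Tax = -5 by intervention discards those variables' equations.
Supply = min(Price, Demand) - 1  [with Price=-1, Demand=-1]  = -2
Surplus = -2·Demand - Cost + 2·Supply  [with Demand=-1, Cost=6, Supply=-2]  = -8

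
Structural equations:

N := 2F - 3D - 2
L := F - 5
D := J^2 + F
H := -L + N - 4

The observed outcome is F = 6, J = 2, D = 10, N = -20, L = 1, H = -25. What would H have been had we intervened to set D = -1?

8

The intervention breaks the incoming arrows to D: D := J^2 + F no longer applies, and D = -1.
N = 2F - 3D - 2  [with F=6, D=-1]  = 13
L = F - 5  [with F=6]  = 1
H = -L + N - 4  [with L=1, N=13]  = 8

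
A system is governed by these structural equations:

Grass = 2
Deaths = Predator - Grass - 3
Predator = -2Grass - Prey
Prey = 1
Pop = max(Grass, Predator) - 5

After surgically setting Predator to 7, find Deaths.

The intervention breaks the incoming arrows to Predator: Predator = -2Grass - Prey no longer applies, and Predator = 7.
Deaths = Predator - Grass - 3  [with Predator=7, Grass=2]  = 2

2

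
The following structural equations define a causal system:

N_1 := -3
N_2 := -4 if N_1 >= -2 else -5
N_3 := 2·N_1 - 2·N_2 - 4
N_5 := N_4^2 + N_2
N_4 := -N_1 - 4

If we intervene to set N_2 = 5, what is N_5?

6

do(N_2=5) replaces the equation N_2 := -4 if N_1 >= -2 else -5 with the constant N_2 = 5.
N_4 = -N_1 - 4  [with N_1=-3]  = -1
N_5 = N_4^2 + N_2  [with N_4=-1, N_2=5]  = 6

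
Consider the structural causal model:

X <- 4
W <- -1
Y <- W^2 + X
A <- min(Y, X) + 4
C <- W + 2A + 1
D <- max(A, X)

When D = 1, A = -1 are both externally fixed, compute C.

-2

Setting D = 1, A = -1 by intervention discards those variables' equations.
C = W + 2A + 1  [with W=-1, A=-1]  = -2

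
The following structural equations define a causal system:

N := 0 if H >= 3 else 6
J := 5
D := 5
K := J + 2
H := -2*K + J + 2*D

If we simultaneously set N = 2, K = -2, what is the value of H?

Under do(N = 2, K = -2), each intervened variable's structural equation is replaced by its fixed value.
H = -2*K + J + 2*D  [with K=-2, J=5, D=5]  = 19

19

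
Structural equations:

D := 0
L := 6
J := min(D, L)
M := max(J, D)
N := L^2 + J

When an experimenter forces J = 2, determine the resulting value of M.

2

do(J=2) replaces the equation J := min(D, L) with the constant J = 2.
M = max(J, D)  [with J=2, D=0]  = 2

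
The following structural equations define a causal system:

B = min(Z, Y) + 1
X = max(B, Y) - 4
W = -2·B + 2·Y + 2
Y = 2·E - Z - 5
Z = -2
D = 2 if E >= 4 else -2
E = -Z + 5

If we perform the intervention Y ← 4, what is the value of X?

The intervention breaks the incoming arrows to Y: Y = 2·E - Z - 5 no longer applies, and Y = 4.
B = min(Z, Y) + 1  [with Z=-2, Y=4]  = -1
X = max(B, Y) - 4  [with B=-1, Y=4]  = 0

0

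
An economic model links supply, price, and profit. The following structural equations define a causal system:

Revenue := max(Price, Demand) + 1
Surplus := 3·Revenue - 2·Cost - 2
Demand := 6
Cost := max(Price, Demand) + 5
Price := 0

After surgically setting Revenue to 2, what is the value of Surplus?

Intervening sets Revenue = 2 and removes its equation (Revenue := max(Price, Demand) + 1).
Cost = max(Price, Demand) + 5  [with Price=0, Demand=6]  = 11
Surplus = 3·Revenue - 2·Cost - 2  [with Revenue=2, Cost=11]  = -18

-18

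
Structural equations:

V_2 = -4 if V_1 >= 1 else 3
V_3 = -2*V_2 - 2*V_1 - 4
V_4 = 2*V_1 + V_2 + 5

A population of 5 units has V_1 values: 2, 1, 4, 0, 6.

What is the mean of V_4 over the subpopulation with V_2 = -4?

7.5

Observing V_2=-4 restricts to units where V_2's equation naturally yields -4: V_1 ∈ {2, 1, 4, 6}. In that subpopulation V_4 = 5, 3, 9, 13, mean 7.5.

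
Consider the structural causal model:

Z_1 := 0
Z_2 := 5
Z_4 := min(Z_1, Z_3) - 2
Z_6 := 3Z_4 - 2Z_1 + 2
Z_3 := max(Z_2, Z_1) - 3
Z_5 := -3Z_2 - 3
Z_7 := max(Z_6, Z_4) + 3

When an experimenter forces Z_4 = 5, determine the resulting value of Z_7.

20

The intervention breaks the incoming arrows to Z_4: Z_4 := min(Z_1, Z_3) - 2 no longer applies, and Z_4 = 5.
Z_6 = 3Z_4 - 2Z_1 + 2  [with Z_4=5, Z_1=0]  = 17
Z_7 = max(Z_6, Z_4) + 3  [with Z_6=17, Z_4=5]  = 20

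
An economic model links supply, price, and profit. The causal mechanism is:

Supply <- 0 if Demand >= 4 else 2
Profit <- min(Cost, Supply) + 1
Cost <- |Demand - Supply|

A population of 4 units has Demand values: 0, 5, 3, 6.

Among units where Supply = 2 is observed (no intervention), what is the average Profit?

Conditioning on Supply=2 selects the 2 unit(s) with Demand ∈ {0, 3}. Their Profit values: 3, 2. Mean = 2.5.

2.5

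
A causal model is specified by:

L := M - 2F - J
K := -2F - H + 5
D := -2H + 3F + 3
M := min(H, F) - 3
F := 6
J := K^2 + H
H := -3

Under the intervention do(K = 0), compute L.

-15

The intervention breaks the incoming arrows to K: K := -2F - H + 5 no longer applies, and K = 0.
M = min(H, F) - 3  [with H=-3, F=6]  = -6
J = K^2 + H  [with K=0, H=-3]  = -3
L = M - 2F - J  [with M=-6, F=6, J=-3]  = -15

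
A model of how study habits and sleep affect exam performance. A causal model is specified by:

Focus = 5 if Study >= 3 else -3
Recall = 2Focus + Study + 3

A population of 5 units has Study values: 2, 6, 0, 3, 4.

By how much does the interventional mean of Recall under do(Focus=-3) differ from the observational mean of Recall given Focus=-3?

Under do(Focus=-3), Focus's equation is replaced by Focus=-3 for every unit. Per-unit Recall: -1, 3, -3, 0, 1. Mean = 0.
E[Recall|Focus=-3] averages over only the 2 units with Focus=-3 (Study = 2, 0): Recall = -1, -3, mean -2.
Difference = 0 − (-2) = 2.

2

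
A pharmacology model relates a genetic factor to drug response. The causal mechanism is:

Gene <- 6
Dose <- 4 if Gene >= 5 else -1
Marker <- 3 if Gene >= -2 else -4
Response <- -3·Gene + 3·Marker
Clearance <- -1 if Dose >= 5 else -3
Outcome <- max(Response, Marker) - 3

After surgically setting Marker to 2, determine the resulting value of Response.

-12

The intervention breaks the incoming arrows to Marker: Marker <- 3 if Gene >= -2 else -4 no longer applies, and Marker = 2.
Response = -3·Gene + 3·Marker  [with Gene=6, Marker=2]  = -12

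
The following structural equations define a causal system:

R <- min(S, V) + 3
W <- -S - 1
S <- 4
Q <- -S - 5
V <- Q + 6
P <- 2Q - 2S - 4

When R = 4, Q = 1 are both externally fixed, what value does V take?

The joint intervention fixes R = 4, Q = 1, removing each variable's own equation.
V = Q + 6  [with Q=1]  = 7

7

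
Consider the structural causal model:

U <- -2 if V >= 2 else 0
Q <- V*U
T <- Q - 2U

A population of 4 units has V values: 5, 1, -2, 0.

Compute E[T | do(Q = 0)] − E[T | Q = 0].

Every unit gets Q=0 under the intervention. T values become 4, 0, 0, 0; E[T|do(Q=0)] = 1.
Observing Q=0 restricts to units where Q's equation naturally yields 0: V ∈ {1, -2, 0}. In that subpopulation T = 0, 0, 0, mean 0.
Difference = 1 − 0 = 1.

1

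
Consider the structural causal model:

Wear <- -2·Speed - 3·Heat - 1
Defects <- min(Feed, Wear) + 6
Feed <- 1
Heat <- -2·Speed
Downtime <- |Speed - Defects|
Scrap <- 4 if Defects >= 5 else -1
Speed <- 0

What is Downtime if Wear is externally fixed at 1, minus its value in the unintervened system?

2

The intervention breaks the incoming arrows to Wear: Wear <- -2·Speed - 3·Heat - 1 no longer applies, and Wear = 1.
Defects = min(Feed, Wear) + 6  [with Feed=1, Wear=1]  = 7
Downtime = |Speed - Defects|  [with Speed=0, Defects=7]  = 7
Without intervention: Heat = -2·Speed  [with Speed=0]  = 0; Wear = -2·Speed - 3·Heat - 1  [with Speed=0, Heat=0]  = -1; Defects = min(Feed, Wear) + 6  [with Feed=1, Wear=-1]  = 5; Downtime = |Speed - Defects|  [with Speed=0, Defects=5]  = 5.
Change = 7 − 5 = 2.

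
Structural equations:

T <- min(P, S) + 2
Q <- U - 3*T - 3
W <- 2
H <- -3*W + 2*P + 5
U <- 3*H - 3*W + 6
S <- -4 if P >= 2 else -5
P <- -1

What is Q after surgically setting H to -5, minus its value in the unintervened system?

-6

The intervention breaks the incoming arrows to H: H <- -3*W + 2*P + 5 no longer applies, and H = -5.
U = 3*H - 3*W + 6  [with H=-5, W=2]  = -15
S = -4 if P >= 2 else -5  [with P=-1]  = -5
T = min(P, S) + 2  [with P=-1, S=-5]  = -3
Q = U - 3*T - 3  [with U=-15, T=-3]  = -9
Without intervention: H = -3*W + 2*P + 5  [with W=2, P=-1]  = -3; U = 3*H - 3*W + 6  [with H=-3, W=2]  = -9; S = -4 if P >= 2 else -5  [with P=-1]  = -5; T = min(P, S) + 2  [with P=-1, S=-5]  = -3; Q = U - 3*T - 3  [with U=-9, T=-3]  = -3.
Change = -9 − (-3) = -6.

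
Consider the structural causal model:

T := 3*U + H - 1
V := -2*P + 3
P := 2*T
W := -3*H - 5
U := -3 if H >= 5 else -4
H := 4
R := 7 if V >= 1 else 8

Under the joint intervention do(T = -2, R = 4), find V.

Setting T = -2, R = 4 by intervention discards those variables' equations.
P = 2*T  [with T=-2]  = -4
V = -2*P + 3  [with P=-4]  = 11

11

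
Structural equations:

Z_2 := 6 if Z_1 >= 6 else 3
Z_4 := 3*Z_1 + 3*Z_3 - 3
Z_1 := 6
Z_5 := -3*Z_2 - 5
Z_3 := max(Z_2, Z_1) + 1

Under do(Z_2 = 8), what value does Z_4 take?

42

Under do(Z_2=8), the mechanism Z_2 := 6 if Z_1 >= 6 else 3 is discarded; Z_2 is fixed at 8.
Z_3 = max(Z_2, Z_1) + 1  [with Z_2=8, Z_1=6]  = 9
Z_4 = 3*Z_1 + 3*Z_3 - 3  [with Z_1=6, Z_3=9]  = 42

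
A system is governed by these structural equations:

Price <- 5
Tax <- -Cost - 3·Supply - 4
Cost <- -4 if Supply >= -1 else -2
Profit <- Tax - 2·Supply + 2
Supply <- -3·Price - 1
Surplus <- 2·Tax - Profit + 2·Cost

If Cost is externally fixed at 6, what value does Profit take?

do(Cost=6) replaces the equation Cost <- -4 if Supply >= -1 else -2 with the constant Cost = 6.
Supply = -3·Price - 1  [with Price=5]  = -16
Tax = -Cost - 3·Supply - 4  [with Cost=6, Supply=-16]  = 38
Profit = Tax - 2·Supply + 2  [with Tax=38, Supply=-16]  = 72

72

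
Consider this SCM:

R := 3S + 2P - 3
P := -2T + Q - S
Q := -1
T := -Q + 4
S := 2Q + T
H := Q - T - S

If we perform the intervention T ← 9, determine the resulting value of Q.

Under do(T=9), the mechanism T := -Q + 4 is discarded; T is fixed at 9.
Q is not downstream of the intervention, so its value is determined by the original equations.

-1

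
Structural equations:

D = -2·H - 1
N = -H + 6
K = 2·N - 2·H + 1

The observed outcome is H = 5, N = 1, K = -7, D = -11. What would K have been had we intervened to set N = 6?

3

The intervention breaks the incoming arrows to N: N = -H + 6 no longer applies, and N = 6.
K = 2·N - 2·H + 1  [with N=6, H=5]  = 3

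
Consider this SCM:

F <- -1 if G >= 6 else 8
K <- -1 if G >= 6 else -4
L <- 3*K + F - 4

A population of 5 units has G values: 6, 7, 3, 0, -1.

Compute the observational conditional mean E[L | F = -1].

-8

Conditioning on F=-1 selects the 2 unit(s) with G ∈ {6, 7}. Their L values: -8, -8. Mean = -8.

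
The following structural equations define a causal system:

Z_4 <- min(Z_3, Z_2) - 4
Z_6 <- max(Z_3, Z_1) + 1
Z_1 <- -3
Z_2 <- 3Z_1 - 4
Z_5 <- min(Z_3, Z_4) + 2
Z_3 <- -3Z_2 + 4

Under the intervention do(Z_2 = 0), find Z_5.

do(Z_2=0) replaces the equation Z_2 <- 3Z_1 - 4 with the constant Z_2 = 0.
Z_3 = -3Z_2 + 4  [with Z_2=0]  = 4
Z_4 = min(Z_3, Z_2) - 4  [with Z_3=4, Z_2=0]  = -4
Z_5 = min(Z_3, Z_4) + 2  [with Z_3=4, Z_4=-4]  = -2

-2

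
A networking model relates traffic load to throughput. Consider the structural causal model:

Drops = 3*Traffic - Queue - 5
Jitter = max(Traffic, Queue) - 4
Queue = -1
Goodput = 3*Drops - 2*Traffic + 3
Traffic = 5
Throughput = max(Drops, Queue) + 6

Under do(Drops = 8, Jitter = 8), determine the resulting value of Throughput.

14

Setting Drops = 8, Jitter = 8 by intervention discards those variables' equations.
Throughput = max(Drops, Queue) + 6  [with Drops=8, Queue=-1]  = 14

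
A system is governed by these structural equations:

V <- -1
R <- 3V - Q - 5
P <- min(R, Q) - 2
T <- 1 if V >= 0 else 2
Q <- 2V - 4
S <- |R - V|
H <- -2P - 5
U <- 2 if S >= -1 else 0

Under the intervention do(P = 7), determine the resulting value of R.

-2

Under do(P=7), the mechanism P <- min(R, Q) - 2 is discarded; P is fixed at 7.
Since R is not a descendant of the intervened variable, it is unaffected.
Q = 2V - 4  [with V=-1]  = -6
R = 3V - Q - 5  [with V=-1, Q=-6]  = -2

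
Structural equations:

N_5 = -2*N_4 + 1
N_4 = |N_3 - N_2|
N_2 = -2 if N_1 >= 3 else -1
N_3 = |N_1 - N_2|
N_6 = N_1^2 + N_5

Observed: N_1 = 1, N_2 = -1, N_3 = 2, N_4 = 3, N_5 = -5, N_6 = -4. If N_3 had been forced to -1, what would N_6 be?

2

The intervention breaks the incoming arrows to N_3: N_3 = |N_1 - N_2| no longer applies, and N_3 = -1.
N_2 = -2 if N_1 >= 3 else -1  [with N_1=1]  = -1
N_4 = |N_3 - N_2|  [with N_3=-1, N_2=-1]  = 0
N_5 = -2*N_4 + 1  [with N_4=0]  = 1
N_6 = N_1^2 + N_5  [with N_1=1, N_5=1]  = 2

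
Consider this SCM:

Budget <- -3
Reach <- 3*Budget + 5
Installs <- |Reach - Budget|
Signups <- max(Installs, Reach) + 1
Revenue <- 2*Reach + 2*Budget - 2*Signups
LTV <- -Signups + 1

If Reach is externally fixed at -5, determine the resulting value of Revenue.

-22

do(Reach=-5) replaces the equation Reach <- 3*Budget + 5 with the constant Reach = -5.
Installs = |Reach - Budget|  [with Reach=-5, Budget=-3]  = 2
Signups = max(Installs, Reach) + 1  [with Installs=2, Reach=-5]  = 3
Revenue = 2*Reach + 2*Budget - 2*Signups  [with Reach=-5, Budget=-3, Signups=3]  = -22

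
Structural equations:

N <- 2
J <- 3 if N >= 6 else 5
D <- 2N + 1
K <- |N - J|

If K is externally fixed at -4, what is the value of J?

The intervention breaks the incoming arrows to K: K <- |N - J| no longer applies, and K = -4.
Since J is not a descendant of the intervened variable, it is unaffected.
J = 3 if N >= 6 else 5  [with N=2]  = 5

5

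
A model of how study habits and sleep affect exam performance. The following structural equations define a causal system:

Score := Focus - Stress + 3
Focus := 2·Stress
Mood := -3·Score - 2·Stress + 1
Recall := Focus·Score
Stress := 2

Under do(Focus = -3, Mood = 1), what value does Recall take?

6

Setting Focus = -3, Mood = 1 by intervention discards those variables' equations.
Score = Focus - Stress + 3  [with Focus=-3, Stress=2]  = -2
Recall = Focus·Score  [with Focus=-3, Score=-2]  = 6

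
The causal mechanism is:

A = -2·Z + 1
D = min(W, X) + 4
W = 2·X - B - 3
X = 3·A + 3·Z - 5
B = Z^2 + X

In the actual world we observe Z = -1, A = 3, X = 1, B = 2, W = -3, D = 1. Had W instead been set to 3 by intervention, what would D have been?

5

The intervention breaks the incoming arrows to W: W = 2·X - B - 3 no longer applies, and W = 3.
A = -2·Z + 1  [with Z=-1]  = 3
X = 3·A + 3·Z - 5  [with A=3, Z=-1]  = 1
D = min(W, X) + 4  [with W=3, X=1]  = 5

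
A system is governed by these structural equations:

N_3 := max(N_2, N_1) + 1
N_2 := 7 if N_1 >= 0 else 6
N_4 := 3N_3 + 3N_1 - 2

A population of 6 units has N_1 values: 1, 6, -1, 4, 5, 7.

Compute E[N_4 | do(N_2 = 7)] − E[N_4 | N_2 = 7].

Every unit gets N_2=7 under the intervention. N_4 values become 25, 40, 19, 34, 37, 43; E[N_4|do(N_2=7)] = 33.
Observing N_2=7 restricts to units where N_2's equation naturally yields 7: N_1 ∈ {1, 6, 4, 5, 7}. In that subpopulation N_4 = 25, 40, 34, 37, 43, mean 35.8.
Difference = 33 − 35.8 = -2.8.

-2.8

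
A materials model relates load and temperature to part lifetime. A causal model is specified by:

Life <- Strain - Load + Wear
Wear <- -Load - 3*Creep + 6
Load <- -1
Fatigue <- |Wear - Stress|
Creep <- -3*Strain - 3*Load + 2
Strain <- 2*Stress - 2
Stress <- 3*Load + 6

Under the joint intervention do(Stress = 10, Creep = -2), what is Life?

Setting Stress = 10, Creep = -2 by intervention discards those variables' equations.
Strain = 2*Stress - 2  [with Stress=10]  = 18
Wear = -Load - 3*Creep + 6  [with Load=-1, Creep=-2]  = 13
Life = Strain - Load + Wear  [with Strain=18, Load=-1, Wear=13]  = 32

32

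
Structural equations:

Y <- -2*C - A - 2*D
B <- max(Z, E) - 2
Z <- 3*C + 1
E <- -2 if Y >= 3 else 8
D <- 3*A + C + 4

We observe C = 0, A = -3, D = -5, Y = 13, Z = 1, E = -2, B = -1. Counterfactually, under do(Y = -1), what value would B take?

6

The intervention breaks the incoming arrows to Y: Y <- -2*C - A - 2*D no longer applies, and Y = -1.
Z = 3*C + 1  [with C=0]  = 1
E = -2 if Y >= 3 else 8  [with Y=-1]  = 8
B = max(Z, E) - 2  [with Z=1, E=8]  = 6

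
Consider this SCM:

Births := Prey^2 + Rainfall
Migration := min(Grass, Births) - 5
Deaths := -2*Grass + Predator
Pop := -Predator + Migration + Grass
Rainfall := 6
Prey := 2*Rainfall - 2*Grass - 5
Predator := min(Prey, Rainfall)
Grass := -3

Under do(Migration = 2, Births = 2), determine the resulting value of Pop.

Under do(Migration = 2, Births = 2), each intervened variable's structural equation is replaced by its fixed value.
Prey = 2*Rainfall - 2*Grass - 5  [with Rainfall=6, Grass=-3]  = 13
Predator = min(Prey, Rainfall)  [with Prey=13, Rainfall=6]  = 6
Pop = -Predator + Migration + Grass  [with Predator=6, Migration=2, Grass=-3]  = -7

-7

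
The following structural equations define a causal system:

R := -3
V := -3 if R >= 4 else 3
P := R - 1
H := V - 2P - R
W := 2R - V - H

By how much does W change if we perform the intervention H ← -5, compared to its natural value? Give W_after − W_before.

19

Intervening sets H = -5 and removes its equation (H := V - 2P - R).
V = -3 if R >= 4 else 3  [with R=-3]  = 3
W = 2R - V - H  [with R=-3, V=3, H=-5]  = -4
Without intervention: V = -3 if R >= 4 else 3  [with R=-3]  = 3; P = R - 1  [with R=-3]  = -4; H = V - 2P - R  [with V=3, P=-4, R=-3]  = 14; W = 2R - V - H  [with R=-3, V=3, H=14]  = -23.
Change = -4 − (-23) = 19.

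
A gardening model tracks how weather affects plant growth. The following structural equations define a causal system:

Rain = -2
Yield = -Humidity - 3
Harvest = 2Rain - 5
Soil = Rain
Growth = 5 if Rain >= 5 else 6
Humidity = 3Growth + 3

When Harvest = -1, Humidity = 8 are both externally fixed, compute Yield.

Setting Harvest = -1, Humidity = 8 by intervention discards those variables' equations.
Yield = -Humidity - 3  [with Humidity=8]  = -11

-11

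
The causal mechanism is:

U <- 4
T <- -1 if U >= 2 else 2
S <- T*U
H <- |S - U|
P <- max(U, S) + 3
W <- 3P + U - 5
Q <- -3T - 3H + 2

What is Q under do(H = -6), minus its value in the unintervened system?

42

The intervention breaks the incoming arrows to H: H <- |S - U| no longer applies, and H = -6.
T = -1 if U >= 2 else 2  [with U=4]  = -1
Q = -3T - 3H + 2  [with T=-1, H=-6]  = 23
Without intervention: T = -1 if U >= 2 else 2  [with U=4]  = -1; S = T*U  [with T=-1, U=4]  = -4; H = |S - U|  [with S=-4, U=4]  = 8; Q = -3T - 3H + 2  [with T=-1, H=8]  = -19.
Change = 23 − (-19) = 42.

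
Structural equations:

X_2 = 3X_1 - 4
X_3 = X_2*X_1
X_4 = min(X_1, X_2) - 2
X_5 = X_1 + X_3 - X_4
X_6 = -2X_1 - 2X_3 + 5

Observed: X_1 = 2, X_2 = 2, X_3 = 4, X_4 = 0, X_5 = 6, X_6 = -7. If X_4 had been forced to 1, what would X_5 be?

Intervening sets X_4 = 1 and removes its equation (X_4 = min(X_1, X_2) - 2).
X_2 = 3X_1 - 4  [with X_1=2]  = 2
X_3 = X_2*X_1  [with X_2=2, X_1=2]  = 4
X_5 = X_1 + X_3 - X_4  [with X_1=2, X_3=4, X_4=1]  = 5

5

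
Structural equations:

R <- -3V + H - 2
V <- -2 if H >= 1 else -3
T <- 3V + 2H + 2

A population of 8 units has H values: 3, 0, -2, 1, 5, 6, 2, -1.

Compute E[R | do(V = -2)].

5.75

The intervention sets V=-2 in all 8 units regardless of H. Recomputing R per unit gives 7, 4, 2, 5, 9, 10, 6, 3; average 5.75.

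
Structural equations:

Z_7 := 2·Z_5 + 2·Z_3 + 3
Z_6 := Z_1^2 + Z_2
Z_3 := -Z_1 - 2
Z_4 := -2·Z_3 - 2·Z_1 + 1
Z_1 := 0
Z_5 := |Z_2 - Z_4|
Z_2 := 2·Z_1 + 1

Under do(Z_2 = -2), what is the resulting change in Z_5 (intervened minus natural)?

3

do(Z_2=-2) replaces the equation Z_2 := 2·Z_1 + 1 with the constant Z_2 = -2.
Z_3 = -Z_1 - 2  [with Z_1=0]  = -2
Z_4 = -2·Z_3 - 2·Z_1 + 1  [with Z_3=-2, Z_1=0]  = 5
Z_5 = |Z_2 - Z_4|  [with Z_2=-2, Z_4=5]  = 7
Without intervention: Z_2 = 2·Z_1 + 1  [with Z_1=0]  = 1; Z_3 = -Z_1 - 2  [with Z_1=0]  = -2; Z_4 = -2·Z_3 - 2·Z_1 + 1  [with Z_3=-2, Z_1=0]  = 5; Z_5 = |Z_2 - Z_4|  [with Z_2=1, Z_4=5]  = 4.
Change = 7 − 4 = 3.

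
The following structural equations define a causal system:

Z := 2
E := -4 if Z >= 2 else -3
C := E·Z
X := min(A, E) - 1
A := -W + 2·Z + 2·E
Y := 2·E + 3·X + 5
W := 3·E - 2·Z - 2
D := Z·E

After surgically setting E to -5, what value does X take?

do(E=-5) replaces the equation E := -4 if Z >= 2 else -3 with the constant E = -5.
W = 3·E - 2·Z - 2  [with E=-5, Z=2]  = -21
A = -W + 2·Z + 2·E  [with W=-21, Z=2, E=-5]  = 15
X = min(A, E) - 1  [with A=15, E=-5]  = -6

-6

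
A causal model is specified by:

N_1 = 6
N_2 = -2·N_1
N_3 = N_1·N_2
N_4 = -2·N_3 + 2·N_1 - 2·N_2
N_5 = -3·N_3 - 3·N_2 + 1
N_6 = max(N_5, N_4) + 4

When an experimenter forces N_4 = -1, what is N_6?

Under do(N_4=-1), the mechanism N_4 = -2·N_3 + 2·N_1 - 2·N_2 is discarded; N_4 is fixed at -1.
N_2 = -2·N_1  [with N_1=6]  = -12
N_3 = N_1·N_2  [with N_1=6, N_2=-12]  = -72
N_5 = -3·N_3 - 3·N_2 + 1  [with N_3=-72, N_2=-12]  = 253
N_6 = max(N_5, N_4) + 4  [with N_5=253, N_4=-1]  = 257

257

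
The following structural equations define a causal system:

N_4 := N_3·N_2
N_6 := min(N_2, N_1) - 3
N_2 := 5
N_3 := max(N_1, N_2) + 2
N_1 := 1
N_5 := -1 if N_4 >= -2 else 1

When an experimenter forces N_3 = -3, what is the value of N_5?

1

do(N_3=-3) replaces the equation N_3 := max(N_1, N_2) + 2 with the constant N_3 = -3.
N_4 = N_3·N_2  [with N_3=-3, N_2=5]  = -15
N_5 = -1 if N_4 >= -2 else 1  [with N_4=-15]  = 1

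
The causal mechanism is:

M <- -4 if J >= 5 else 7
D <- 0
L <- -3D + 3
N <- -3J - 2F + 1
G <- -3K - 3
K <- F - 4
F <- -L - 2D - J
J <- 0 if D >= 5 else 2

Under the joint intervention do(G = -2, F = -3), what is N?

Under do(G = -2, F = -3), each intervened variable's structural equation is replaced by its fixed value.
J = 0 if D >= 5 else 2  [with D=0]  = 2
N = -3J - 2F + 1  [with J=2, F=-3]  = 1

1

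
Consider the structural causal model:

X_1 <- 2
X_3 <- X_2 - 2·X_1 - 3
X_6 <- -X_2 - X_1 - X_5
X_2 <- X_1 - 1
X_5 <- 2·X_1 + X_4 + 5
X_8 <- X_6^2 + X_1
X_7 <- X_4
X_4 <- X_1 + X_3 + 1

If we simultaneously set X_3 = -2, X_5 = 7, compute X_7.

1

Under do(X_3 = -2, X_5 = 7), each intervened variable's structural equation is replaced by its fixed value.
X_4 = X_1 + X_3 + 1  [with X_1=2, X_3=-2]  = 1
X_7 = X_4  [with X_4=1]  = 1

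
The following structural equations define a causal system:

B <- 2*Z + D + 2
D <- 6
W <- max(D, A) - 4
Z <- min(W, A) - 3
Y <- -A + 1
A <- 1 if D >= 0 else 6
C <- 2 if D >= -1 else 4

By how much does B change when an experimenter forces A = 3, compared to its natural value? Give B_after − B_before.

Under do(A=3), the mechanism A <- 1 if D >= 0 else 6 is discarded; A is fixed at 3.
W = max(D, A) - 4  [with D=6, A=3]  = 2
Z = min(W, A) - 3  [with W=2, A=3]  = -1
B = 2*Z + D + 2  [with Z=-1, D=6]  = 6
Without intervention: A = 1 if D >= 0 else 6  [with D=6]  = 1; W = max(D, A) - 4  [with D=6, A=1]  = 2; Z = min(W, A) - 3  [with W=2, A=1]  = -2; B = 2*Z + D + 2  [with Z=-2, D=6]  = 4.
Change = 6 − 4 = 2.

2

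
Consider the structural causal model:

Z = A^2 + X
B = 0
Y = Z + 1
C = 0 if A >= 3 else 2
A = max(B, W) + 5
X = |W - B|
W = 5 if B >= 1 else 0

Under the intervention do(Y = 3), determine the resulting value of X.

do(Y=3) replaces the equation Y = Z + 1 with the constant Y = 3.
No directed path runs from Y to X, so X keeps its natural value.
W = 5 if B >= 1 else 0  [with B=0]  = 0
X = |W - B|  [with W=0, B=0]  = 0

0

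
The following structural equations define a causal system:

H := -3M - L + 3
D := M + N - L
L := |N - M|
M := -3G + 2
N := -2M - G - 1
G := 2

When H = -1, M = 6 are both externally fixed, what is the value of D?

-30

The joint intervention fixes H = -1, M = 6, removing each variable's own equation.
N = -2M - G - 1  [with M=6, G=2]  = -15
L = |N - M|  [with N=-15, M=6]  = 21
D = M + N - L  [with M=6, N=-15, L=21]  = -30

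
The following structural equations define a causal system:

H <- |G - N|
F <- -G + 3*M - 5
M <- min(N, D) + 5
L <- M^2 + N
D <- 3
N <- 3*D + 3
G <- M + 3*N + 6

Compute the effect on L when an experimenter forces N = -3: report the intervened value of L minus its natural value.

-75

Under do(N=-3), the mechanism N <- 3*D + 3 is discarded; N is fixed at -3.
M = min(N, D) + 5  [with N=-3, D=3]  = 2
L = M^2 + N  [with M=2, N=-3]  = 1
Without intervention: N = 3*D + 3  [with D=3]  = 12; M = min(N, D) + 5  [with N=12, D=3]  = 8; L = M^2 + N  [with M=8, N=12]  = 76.
Change = 1 − 76 = -75.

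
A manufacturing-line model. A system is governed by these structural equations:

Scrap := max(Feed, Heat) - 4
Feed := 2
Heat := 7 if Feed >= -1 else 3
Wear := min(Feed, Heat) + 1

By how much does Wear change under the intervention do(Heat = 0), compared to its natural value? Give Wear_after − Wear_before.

-2

The intervention breaks the incoming arrows to Heat: Heat := 7 if Feed >= -1 else 3 no longer applies, and Heat = 0.
Wear = min(Feed, Heat) + 1  [with Feed=2, Heat=0]  = 1
Without intervention: Heat = 7 if Feed >= -1 else 3  [with Feed=2]  = 7; Wear = min(Feed, Heat) + 1  [with Feed=2, Heat=7]  = 3.
Change = 1 − 3 = -2.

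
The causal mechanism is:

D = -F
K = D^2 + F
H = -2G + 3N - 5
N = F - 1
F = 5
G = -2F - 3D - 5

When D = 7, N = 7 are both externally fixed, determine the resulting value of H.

Under do(D = 7, N = 7), each intervened variable's structural equation is replaced by its fixed value.
G = -2F - 3D - 5  [with F=5, D=7]  = -36
H = -2G + 3N - 5  [with G=-36, N=7]  = 88

88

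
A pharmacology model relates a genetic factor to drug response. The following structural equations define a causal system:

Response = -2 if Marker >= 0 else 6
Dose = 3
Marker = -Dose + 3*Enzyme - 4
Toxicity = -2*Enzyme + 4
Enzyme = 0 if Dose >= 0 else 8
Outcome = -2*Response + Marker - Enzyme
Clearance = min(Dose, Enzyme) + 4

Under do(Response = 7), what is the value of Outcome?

The intervention breaks the incoming arrows to Response: Response = -2 if Marker >= 0 else 6 no longer applies, and Response = 7.
Enzyme = 0 if Dose >= 0 else 8  [with Dose=3]  = 0
Marker = -Dose + 3*Enzyme - 4  [with Dose=3, Enzyme=0]  = -7
Outcome = -2*Response + Marker - Enzyme  [with Response=7, Marker=-7, Enzyme=0]  = -21

-21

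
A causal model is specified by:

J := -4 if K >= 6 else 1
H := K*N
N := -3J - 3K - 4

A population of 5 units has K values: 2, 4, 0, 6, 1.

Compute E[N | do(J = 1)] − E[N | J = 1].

-2.55

do(J=1) breaks J's dependence on K. With J=1 fixed, N across the units is -13, -19, -7, -25, -10, mean -14.8.
E[N|J=1] averages over only the 4 units with J=1 (K = 2, 4, 0, 1): N = -13, -19, -7, -10, mean -12.25.
Difference = -14.8 − (-12.25) = -2.55.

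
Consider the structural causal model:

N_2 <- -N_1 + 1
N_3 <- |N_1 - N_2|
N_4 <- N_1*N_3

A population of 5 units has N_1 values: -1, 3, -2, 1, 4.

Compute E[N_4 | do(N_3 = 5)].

do(N_3=5) breaks N_3's dependence on N_1. With N_3=5 fixed, N_4 across the units is -5, 15, -10, 5, 20, mean 5.

5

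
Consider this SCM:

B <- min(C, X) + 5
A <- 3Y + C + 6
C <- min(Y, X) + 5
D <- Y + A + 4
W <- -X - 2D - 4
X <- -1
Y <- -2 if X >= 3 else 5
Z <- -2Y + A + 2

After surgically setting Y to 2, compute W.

do(Y=2) replaces the equation Y <- -2 if X >= 3 else 5 with the constant Y = 2.
C = min(Y, X) + 5  [with Y=2, X=-1]  = 4
A = 3Y + C + 6  [with Y=2, C=4]  = 16
D = Y + A + 4  [with Y=2, A=16]  = 22
W = -X - 2D - 4  [with X=-1, D=22]  = -47

-47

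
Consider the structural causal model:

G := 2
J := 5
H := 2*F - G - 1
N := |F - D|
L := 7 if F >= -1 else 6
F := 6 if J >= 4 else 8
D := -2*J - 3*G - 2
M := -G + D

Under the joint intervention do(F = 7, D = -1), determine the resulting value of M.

-3

The joint intervention fixes F = 7, D = -1, removing each variable's own equation.
M = -G + D  [with G=2, D=-1]  = -3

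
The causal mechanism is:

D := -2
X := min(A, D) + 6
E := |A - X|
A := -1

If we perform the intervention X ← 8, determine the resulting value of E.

9

The intervention breaks the incoming arrows to X: X := min(A, D) + 6 no longer applies, and X = 8.
E = |A - X|  [with A=-1, X=8]  = 9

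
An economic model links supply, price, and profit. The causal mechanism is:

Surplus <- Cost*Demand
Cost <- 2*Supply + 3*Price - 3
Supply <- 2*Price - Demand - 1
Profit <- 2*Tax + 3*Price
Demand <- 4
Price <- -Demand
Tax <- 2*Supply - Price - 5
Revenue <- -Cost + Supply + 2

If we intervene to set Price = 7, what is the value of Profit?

33

Under do(Price=7), the mechanism Price <- -Demand is discarded; Price is fixed at 7.
Supply = 2*Price - Demand - 1  [with Price=7, Demand=4]  = 9
Tax = 2*Supply - Price - 5  [with Supply=9, Price=7]  = 6
Profit = 2*Tax + 3*Price  [with Tax=6, Price=7]  = 33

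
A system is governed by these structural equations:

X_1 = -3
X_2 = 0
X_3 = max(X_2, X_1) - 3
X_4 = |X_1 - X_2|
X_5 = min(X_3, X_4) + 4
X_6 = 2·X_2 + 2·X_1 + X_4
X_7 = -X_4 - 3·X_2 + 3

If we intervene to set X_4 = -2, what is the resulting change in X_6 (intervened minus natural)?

Under do(X_4=-2), the mechanism X_4 = |X_1 - X_2| is discarded; X_4 is fixed at -2.
X_6 = 2·X_2 + 2·X_1 + X_4  [with X_2=0, X_1=-3, X_4=-2]  = -8
Without intervention: X_4 = |X_1 - X_2|  [with X_1=-3, X_2=0]  = 3; X_6 = 2·X_2 + 2·X_1 + X_4  [with X_2=0, X_1=-3, X_4=3]  = -3.
Change = -8 − (-3) = -5.

-5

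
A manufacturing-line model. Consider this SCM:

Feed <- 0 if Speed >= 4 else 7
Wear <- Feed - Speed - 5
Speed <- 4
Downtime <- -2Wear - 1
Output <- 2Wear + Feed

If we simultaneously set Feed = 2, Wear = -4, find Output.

-6

Setting Feed = 2, Wear = -4 by intervention discards those variables' equations.
Output = 2Wear + Feed  [with Wear=-4, Feed=2]  = -6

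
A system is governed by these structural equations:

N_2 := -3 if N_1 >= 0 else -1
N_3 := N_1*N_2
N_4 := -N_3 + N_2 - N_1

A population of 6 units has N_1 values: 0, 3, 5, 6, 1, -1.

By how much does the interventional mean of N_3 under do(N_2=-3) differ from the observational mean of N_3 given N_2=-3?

do(N_2=-3) breaks N_2's dependence on N_1. With N_2=-3 fixed, N_3 across the units is 0, -9, -15, -18, -3, 3, mean -7.
Observing N_2=-3 restricts to units where N_2's equation naturally yields -3: N_1 ∈ {0, 3, 5, 6, 1}. In that subpopulation N_3 = 0, -9, -15, -18, -3, mean -9.
Difference = -7 − (-9) = 2.

2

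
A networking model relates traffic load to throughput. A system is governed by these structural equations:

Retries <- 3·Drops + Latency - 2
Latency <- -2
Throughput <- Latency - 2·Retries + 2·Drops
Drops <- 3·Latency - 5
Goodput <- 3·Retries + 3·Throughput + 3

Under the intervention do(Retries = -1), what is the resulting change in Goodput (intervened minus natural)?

-108

do(Retries=-1) replaces the equation Retries <- 3·Drops + Latency - 2 with the constant Retries = -1.
Drops = 3·Latency - 5  [with Latency=-2]  = -11
Throughput = Latency - 2·Retries + 2·Drops  [with Latency=-2, Retries=-1, Drops=-11]  = -22
Goodput = 3·Retries + 3·Throughput + 3  [with Retries=-1, Throughput=-22]  = -66
Without intervention: Drops = 3·Latency - 5  [with Latency=-2]  = -11; Retries = 3·Drops + Latency - 2  [with Drops=-11, Latency=-2]  = -37; Throughput = Latency - 2·Retries + 2·Drops  [with Latency=-2, Retries=-37, Drops=-11]  = 50; Goodput = 3·Retries + 3·Throughput + 3  [with Retries=-37, Throughput=50]  = 42.
Change = -66 − 42 = -108.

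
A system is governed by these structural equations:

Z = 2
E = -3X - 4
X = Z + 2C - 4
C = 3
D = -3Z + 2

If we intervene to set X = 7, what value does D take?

-4

The intervention breaks the incoming arrows to X: X = Z + 2C - 4 no longer applies, and X = 7.
D is not downstream of the intervention, so its value is determined by the original equations.
D = -3Z + 2  [with Z=2]  = -4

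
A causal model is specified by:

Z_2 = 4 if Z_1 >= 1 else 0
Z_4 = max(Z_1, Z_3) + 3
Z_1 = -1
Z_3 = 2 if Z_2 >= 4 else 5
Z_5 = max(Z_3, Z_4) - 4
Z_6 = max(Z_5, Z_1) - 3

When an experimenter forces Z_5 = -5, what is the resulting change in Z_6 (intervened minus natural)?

The intervention breaks the incoming arrows to Z_5: Z_5 = max(Z_3, Z_4) - 4 no longer applies, and Z_5 = -5.
Z_6 = max(Z_5, Z_1) - 3  [with Z_5=-5, Z_1=-1]  = -4
Without intervention: Z_2 = 4 if Z_1 >= 1 else 0  [with Z_1=-1]  = 0; Z_3 = 2 if Z_2 >= 4 else 5  [with Z_2=0]  = 5; Z_4 = max(Z_1, Z_3) + 3  [with Z_1=-1, Z_3=5]  = 8; Z_5 = max(Z_3, Z_4) - 4  [with Z_3=5, Z_4=8]  = 4; Z_6 = max(Z_5, Z_1) - 3  [with Z_5=4, Z_1=-1]  = 1.
Change = -4 − 1 = -5.

-5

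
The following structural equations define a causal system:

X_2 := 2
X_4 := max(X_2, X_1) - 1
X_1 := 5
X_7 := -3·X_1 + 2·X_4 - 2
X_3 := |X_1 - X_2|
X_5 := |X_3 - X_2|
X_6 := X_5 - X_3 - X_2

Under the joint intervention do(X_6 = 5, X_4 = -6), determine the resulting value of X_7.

-29

Under do(X_6 = 5, X_4 = -6), each intervened variable's structural equation is replaced by its fixed value.
X_7 = -3·X_1 + 2·X_4 - 2  [with X_1=5, X_4=-6]  = -29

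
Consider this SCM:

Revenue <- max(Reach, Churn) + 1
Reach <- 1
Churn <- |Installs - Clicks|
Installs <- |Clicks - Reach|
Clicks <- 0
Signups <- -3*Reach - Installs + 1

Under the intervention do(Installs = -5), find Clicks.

Under do(Installs=-5), the mechanism Installs <- |Clicks - Reach| is discarded; Installs is fixed at -5.
Since Clicks is not a descendant of the intervened variable, it is unaffected.

0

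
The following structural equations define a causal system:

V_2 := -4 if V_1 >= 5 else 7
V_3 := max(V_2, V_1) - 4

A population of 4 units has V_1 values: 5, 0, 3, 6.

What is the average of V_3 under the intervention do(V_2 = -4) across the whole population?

do(V_2=-4) breaks V_2's dependence on V_1. With V_2=-4 fixed, V_3 across the units is 1, -4, -1, 2, mean -0.5.

-0.5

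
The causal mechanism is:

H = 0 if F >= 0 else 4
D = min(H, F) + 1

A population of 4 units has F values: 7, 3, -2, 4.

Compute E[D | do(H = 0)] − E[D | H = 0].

-0.5

do(H=0) breaks H's dependence on F. With H=0 fixed, D across the units is 1, 1, -1, 1, mean 0.5.
Conditioning on H=0 selects the 3 unit(s) with F ∈ {7, 3, 4}. Their D values: 1, 1, 1. Mean = 1.
Difference = 0.5 − 1 = -0.5.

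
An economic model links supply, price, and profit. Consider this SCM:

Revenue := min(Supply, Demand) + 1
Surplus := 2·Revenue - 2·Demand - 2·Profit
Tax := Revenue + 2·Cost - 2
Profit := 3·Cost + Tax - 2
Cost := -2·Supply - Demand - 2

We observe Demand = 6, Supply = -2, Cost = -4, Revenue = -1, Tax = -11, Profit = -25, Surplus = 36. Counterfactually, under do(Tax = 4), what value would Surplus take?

Under do(Tax=4), the mechanism Tax := Revenue + 2·Cost - 2 is discarded; Tax is fixed at 4.
Cost = -2·Supply - Demand - 2  [with Supply=-2, Demand=6]  = -4
Revenue = min(Supply, Demand) + 1  [with Supply=-2, Demand=6]  = -1
Profit = 3·Cost + Tax - 2  [with Cost=-4, Tax=4]  = -10
Surplus = 2·Revenue - 2·Demand - 2·Profit  [with Revenue=-1, Demand=6, Profit=-10]  = 6

6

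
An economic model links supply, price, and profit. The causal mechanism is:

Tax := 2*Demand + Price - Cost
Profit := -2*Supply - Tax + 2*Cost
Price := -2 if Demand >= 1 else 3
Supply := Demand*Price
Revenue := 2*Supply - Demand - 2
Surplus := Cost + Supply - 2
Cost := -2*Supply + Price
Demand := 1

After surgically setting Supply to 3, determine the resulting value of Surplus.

The intervention breaks the incoming arrows to Supply: Supply := Demand*Price no longer applies, and Supply = 3.
Price = -2 if Demand >= 1 else 3  [with Demand=1]  = -2
Cost = -2*Supply + Price  [with Supply=3, Price=-2]  = -8
Surplus = Cost + Supply - 2  [with Cost=-8, Supply=3]  = -7

-7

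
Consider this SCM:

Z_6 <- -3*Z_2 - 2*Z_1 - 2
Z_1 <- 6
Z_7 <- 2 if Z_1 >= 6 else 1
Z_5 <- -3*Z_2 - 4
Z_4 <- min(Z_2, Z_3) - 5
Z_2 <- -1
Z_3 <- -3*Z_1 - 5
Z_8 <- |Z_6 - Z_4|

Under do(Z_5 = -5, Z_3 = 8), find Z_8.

Under do(Z_5 = -5, Z_3 = 8), each intervened variable's structural equation is replaced by its fixed value.
Z_4 = min(Z_2, Z_3) - 5  [with Z_2=-1, Z_3=8]  = -6
Z_6 = -3*Z_2 - 2*Z_1 - 2  [with Z_2=-1, Z_1=6]  = -11
Z_8 = |Z_6 - Z_4|  [with Z_6=-11, Z_4=-6]  = 5

5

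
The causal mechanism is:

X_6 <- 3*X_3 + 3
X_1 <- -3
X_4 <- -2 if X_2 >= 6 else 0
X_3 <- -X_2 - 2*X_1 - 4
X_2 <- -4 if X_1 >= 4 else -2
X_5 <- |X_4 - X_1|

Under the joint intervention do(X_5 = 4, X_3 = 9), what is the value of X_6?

30

The joint intervention fixes X_5 = 4, X_3 = 9, removing each variable's own equation.
X_6 = 3*X_3 + 3  [with X_3=9]  = 30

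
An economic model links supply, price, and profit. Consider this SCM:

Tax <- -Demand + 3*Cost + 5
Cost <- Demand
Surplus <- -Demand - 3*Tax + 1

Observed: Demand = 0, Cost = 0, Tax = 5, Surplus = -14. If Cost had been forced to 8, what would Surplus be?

Under do(Cost=8), the mechanism Cost <- Demand is discarded; Cost is fixed at 8.
Tax = -Demand + 3*Cost + 5  [with Demand=0, Cost=8]  = 29
Surplus = -Demand - 3*Tax + 1  [with Demand=0, Tax=29]  = -86

-86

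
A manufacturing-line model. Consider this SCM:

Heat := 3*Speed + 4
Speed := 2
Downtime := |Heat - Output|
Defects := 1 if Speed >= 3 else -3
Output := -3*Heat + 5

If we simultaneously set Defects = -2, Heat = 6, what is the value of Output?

-13

The joint intervention fixes Defects = -2, Heat = 6, removing each variable's own equation.
Output = -3*Heat + 5  [with Heat=6]  = -13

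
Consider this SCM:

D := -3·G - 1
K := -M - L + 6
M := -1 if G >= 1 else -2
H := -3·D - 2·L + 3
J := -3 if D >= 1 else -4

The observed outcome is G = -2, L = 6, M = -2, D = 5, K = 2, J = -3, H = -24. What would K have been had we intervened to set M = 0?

do(M=0) replaces the equation M := -1 if G >= 1 else -2 with the constant M = 0.
K = -M - L + 6  [with M=0, L=6]  = 0

0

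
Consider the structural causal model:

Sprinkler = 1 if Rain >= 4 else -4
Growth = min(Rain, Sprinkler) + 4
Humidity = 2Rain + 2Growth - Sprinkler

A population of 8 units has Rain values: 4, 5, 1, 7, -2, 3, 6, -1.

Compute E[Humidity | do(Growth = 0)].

7.25

do(Growth=0) breaks Growth's dependence on Rain. With Growth=0 fixed, Humidity across the units is 7, 9, 6, 13, 0, 10, 11, 2, mean 7.25.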